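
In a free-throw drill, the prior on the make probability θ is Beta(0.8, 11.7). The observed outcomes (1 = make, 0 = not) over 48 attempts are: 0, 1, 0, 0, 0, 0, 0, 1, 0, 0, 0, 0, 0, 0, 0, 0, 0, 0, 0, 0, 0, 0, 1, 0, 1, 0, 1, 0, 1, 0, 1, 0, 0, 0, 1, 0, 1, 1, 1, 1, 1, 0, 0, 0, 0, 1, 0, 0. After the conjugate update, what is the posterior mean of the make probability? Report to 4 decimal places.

0.2446

The Beta prior is conjugate to a Binomial/Bernoulli likelihood; the update adds successes to α and failures to β.
Posterior: Beta(α+k, β+n−k) = Beta(0.8+14, 11.7+34) = Beta(14.8, 45.7).
Posterior mean = α/(α+β) = 14.8/60.5 = 0.2446.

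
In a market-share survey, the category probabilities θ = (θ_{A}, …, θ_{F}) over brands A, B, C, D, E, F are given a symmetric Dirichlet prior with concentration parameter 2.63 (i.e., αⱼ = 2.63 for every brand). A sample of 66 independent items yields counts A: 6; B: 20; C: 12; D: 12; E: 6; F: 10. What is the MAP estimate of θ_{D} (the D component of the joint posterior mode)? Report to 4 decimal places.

The Dirichlet prior is conjugate to the Multinomial likelihood: each posterior αⱼ = prior αⱼ + observed count nⱼ.
Posterior concentration: (8.63, 22.63, 14.63, 14.63, 8.63, 12.63), total = 81.78.
Joint mode component: (α_{D}−1)/(Σα−K) = 13.63/75.78 = 0.1799.

0.1799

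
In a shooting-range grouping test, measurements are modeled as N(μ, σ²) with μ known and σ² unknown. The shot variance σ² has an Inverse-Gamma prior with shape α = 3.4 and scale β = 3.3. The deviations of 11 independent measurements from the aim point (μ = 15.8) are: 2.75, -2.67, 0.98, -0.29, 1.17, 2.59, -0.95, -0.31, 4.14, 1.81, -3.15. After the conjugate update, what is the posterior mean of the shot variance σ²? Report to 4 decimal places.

3.9082

With known mean μ and an Inverse-Gamma(α, β) prior on σ², the Normal likelihood is conjugate: posterior is Inv-Gamma(α + n/2, β + Σ(xᵢ−μ)²/2).
Σ(xᵢ−μ)² = (2.75)² + (-2.67)² + (0.98)² + (-0.29)² + (1.17)² + (2.59)² + (-0.95)² + (-0.31)² + (4.14)² + (1.81)² + (-3.15)² = 55.1497.
Posterior: Inv-Gamma(3.4 + 11/2, 3.3 + 55.1497/2) = Inv-Gamma(8.90, 30.87485).
E[σ²|data] = β/(α−1) = 30.87485/7.90 = 3.9082.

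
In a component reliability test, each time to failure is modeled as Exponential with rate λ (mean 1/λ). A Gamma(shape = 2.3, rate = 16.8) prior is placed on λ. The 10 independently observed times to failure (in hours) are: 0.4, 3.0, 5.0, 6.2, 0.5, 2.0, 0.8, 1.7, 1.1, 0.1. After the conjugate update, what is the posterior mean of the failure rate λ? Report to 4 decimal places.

0.3271

With a Gamma(shape α, rate β) prior on the exponential rate λ, the posterior after n observations with total T = Σxᵢ is Gamma(α+n, β+T).
Sum of observations T = 20.8 hours; n = 10.
Posterior: Gamma(2.3+10, 16.8+20.8) = Gamma(12.3, 37.6).
Posterior mean of λ = α/β = 12.3/37.6 = 0.3271.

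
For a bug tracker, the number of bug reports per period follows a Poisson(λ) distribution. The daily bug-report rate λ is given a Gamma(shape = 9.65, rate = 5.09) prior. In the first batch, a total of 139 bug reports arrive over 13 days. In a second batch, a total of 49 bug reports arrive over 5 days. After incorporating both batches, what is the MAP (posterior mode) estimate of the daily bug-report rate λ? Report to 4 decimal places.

With a Gamma(shape α, rate β) prior, the Poisson likelihood is conjugate: the posterior is Gamma(α + ΣXᵢ, β + n).
After batch 1: Gamma(α+S, β+n) = Gamma(9.65+139, 5.09+13) = Gamma(148.65, 18.09).
After batch 2: Gamma(α+S, β+n) = Gamma(148.65+49, 18.09+5) = Gamma(197.65, 23.09).
Mode of Gamma(α,β) for α≥1 is (α−1)/β = 196.65/23.09 = 8.5167.

8.5167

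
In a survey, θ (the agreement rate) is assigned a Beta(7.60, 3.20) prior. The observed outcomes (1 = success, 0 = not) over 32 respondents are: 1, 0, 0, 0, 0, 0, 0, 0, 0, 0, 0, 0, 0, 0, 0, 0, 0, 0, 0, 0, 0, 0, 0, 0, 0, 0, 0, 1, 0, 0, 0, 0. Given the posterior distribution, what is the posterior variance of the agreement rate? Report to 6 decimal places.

The Beta prior is conjugate to a Binomial/Bernoulli likelihood; the update adds successes to α and failures to β.
Posterior: Beta(α+k, β+n−k) = Beta(7.60+2, 3.20+30) = Beta(9.60, 33.20).
Var = αβ/((α+β)²(α+β+1)) = 9.60·33.20/(42.80²·43.80) = 0.003972.

0.003972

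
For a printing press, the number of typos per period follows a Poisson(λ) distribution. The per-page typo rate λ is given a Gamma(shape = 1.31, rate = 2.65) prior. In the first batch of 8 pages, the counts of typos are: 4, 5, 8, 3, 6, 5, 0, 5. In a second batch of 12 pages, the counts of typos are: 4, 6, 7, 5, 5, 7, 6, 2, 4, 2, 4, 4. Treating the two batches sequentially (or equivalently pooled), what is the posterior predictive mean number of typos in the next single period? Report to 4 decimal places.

4.1196

With a Gamma(shape α, rate β) prior, the Poisson likelihood is conjugate: the posterior is Gamma(α + ΣXᵢ, β + n).
Batch 1: sum of counts S = 36 over n = 8 pages.
After batch 1: Gamma(α+S, β+n) = Gamma(1.31+36, 2.65+8) = Gamma(37.31, 10.65).
Batch 2: sum of counts S = 56 over n = 12 pages.
After batch 2: Gamma(α+S, β+n) = Gamma(37.31+56, 10.65+12) = Gamma(93.31, 22.65).
The predictive distribution for one future period is NegBinom with mean α/β = 4.1196.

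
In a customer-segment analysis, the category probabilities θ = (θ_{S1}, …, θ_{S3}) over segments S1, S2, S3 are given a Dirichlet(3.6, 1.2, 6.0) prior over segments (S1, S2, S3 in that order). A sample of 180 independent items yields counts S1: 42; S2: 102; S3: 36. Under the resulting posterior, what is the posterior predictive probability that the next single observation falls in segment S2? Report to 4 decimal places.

0.5409

The Dirichlet prior is conjugate to the Multinomial likelihood: each posterior αⱼ = prior αⱼ + observed count nⱼ.
Posterior concentration: (45.6, 103.2, 42.0), total = 190.8.
P(next = S2 | data) = α_{S2}/Σα = 0.5409.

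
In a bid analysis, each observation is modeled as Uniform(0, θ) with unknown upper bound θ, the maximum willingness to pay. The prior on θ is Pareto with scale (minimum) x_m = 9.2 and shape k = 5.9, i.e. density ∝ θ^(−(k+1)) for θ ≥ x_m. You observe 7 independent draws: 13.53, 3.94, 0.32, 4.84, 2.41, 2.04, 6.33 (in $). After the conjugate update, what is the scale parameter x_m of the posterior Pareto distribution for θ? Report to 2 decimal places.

13.53

A Pareto(scale x_m, shape k) prior on the upper bound θ of Uniform(0, θ) is conjugate: posterior is Pareto(max(x_m, max xᵢ), k + n).
Sample maximum = 13.53; prior scale x_m = 9.2 → posterior scale = max = 13.53.
Posterior shape = 5.9 + 7 = 12.9.
Posterior scale x_m = 13.53.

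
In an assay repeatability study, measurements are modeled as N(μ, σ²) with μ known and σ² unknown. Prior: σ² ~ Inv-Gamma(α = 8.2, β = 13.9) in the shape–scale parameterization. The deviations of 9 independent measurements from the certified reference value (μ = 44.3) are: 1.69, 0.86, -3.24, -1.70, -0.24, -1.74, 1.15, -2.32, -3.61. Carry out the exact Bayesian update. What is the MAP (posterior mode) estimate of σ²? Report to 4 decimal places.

With known mean μ and an Inverse-Gamma(α, β) prior on σ², the Normal likelihood is conjugate: posterior is Inv-Gamma(α + n/2, β + Σ(xᵢ−μ)²/2).
Σ(xᵢ−μ)² = (1.69)² + (0.86)² + (-3.24)² + (-1.70)² + (-0.24)² + (-1.74)² + (1.15)² + (-2.32)² + (-3.61)² = 39.8055.
Posterior: Inv-Gamma(8.2 + 9/2, 13.9 + 39.8055/2) = Inv-Gamma(12.70, 33.80275).
Mode = β/(α+1) = 33.80275/13.70 = 2.4674.

2.4674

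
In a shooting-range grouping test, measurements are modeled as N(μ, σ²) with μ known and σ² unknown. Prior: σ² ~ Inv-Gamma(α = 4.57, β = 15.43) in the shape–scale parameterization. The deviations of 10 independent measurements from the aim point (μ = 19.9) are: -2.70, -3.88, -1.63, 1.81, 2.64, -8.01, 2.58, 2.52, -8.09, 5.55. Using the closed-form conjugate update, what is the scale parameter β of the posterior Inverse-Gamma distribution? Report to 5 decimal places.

119.76225

With known mean μ and an Inverse-Gamma(α, β) prior on σ², the Normal likelihood is conjugate: posterior is Inv-Gamma(α + n/2, β + Σ(xᵢ−μ)²/2).
Σ(xᵢ−μ)² = (-2.70)² + (-3.88)² + (-1.63)² + (1.81)² + (2.64)² + (-8.01)² + (2.58)² + (2.52)² + (-8.09)² + (5.55)² = 208.6645.
Posterior: Inv-Gamma(4.57 + 10/2, 15.43 + 208.6645/2) = Inv-Gamma(9.57, 119.76225).
Posterior β = 119.76225.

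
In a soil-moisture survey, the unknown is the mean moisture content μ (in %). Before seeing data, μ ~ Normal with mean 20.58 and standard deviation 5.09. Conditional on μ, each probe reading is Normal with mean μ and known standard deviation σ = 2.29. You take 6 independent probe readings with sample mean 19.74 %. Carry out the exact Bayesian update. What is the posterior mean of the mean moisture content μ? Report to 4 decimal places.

19.7674

For Normal data with known variance σ², a Normal(μ₀, σ₀²) prior on μ is conjugate. Posterior precision = 1/σ₀² + n/σ²; posterior mean is the precision-weighted average of μ₀ and x̄.
n·x̄ = 6·19.74 = 118.44.
σ₀² = 5.09² = 25.9081, σ² = 2.29² = 5.2441; σ² + n·σ₀² = 5.2441 + 6·25.9081 = 160.6927.
Posterior mean = (μ₀/σ₀² + n·x̄/σ²)/(1/σ₀² + n/σ²) = (σ²·μ₀ + σ₀²·n·x̄)/(σ² + n·σ₀²) = (5.2441·20.58 + 25.9081·118.44)/160.6927 = 3176.478942/160.6927 = 19.7674.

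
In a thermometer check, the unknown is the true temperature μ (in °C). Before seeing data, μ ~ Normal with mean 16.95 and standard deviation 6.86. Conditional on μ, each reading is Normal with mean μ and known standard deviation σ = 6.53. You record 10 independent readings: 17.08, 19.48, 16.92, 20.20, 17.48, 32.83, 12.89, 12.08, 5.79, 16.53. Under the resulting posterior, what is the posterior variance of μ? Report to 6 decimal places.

3.909820

For Normal data with known variance σ², a Normal(μ₀, σ₀²) prior on μ is conjugate. Posterior precision = 1/σ₀² + n/σ²; posterior mean is the precision-weighted average of μ₀ and x̄.
σ₀² = 6.86² = 47.0596, σ² = 6.53² = 42.6409; σ² + n·σ₀² = 42.6409 + 10·47.0596 = 513.2369.
Posterior precision = 1/σ₀² + n/σ² = 1/47.0596 + 10/42.6409 = (σ² + n·σ₀²)/(σ₀²σ²) = 513.2369/(47.0596·42.6409); posterior variance σₙ² = σ₀²σ²/(σ² + n·σ₀²) = 47.0596·42.6409/513.2369 = 3.909820.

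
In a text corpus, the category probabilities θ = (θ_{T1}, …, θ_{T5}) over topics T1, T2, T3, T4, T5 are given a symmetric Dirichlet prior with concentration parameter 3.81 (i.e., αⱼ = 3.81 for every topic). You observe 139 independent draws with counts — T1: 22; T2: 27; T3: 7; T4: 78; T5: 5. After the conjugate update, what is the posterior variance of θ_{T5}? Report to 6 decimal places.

The Dirichlet prior is conjugate to the Multinomial likelihood: each posterior αⱼ = prior αⱼ + observed count nⱼ.
Posterior concentration: (25.81, 30.81, 10.81, 81.81, 8.81), total = 158.05.
Var[θ_j] = α_j(Σα−α_j)/((Σα)²(Σα+1)) = 8.81·149.24/(158.05²·159.05) = 0.000331.

0.000331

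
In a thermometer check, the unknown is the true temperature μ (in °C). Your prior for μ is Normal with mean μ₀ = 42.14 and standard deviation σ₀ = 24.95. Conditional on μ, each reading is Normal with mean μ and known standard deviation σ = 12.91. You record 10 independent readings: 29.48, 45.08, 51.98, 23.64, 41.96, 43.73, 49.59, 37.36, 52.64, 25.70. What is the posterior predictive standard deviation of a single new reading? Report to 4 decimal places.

13.5241

For Normal data with known variance σ², a Normal(μ₀, σ₀²) prior on μ is conjugate. Posterior precision = 1/σ₀² + n/σ²; posterior mean is the precision-weighted average of μ₀ and x̄.
σ₀² = 24.95² = 622.5025, σ² = 12.91² = 166.6681; σ² + n·σ₀² = 166.6681 + 10·622.5025 = 6391.6931.
Posterior precision = 1/σ₀² + n/σ² = 1/622.5025 + 10/166.6681 = (σ² + n·σ₀²)/(σ₀²σ²) = 6391.6931/(622.5025·166.6681); posterior variance σₙ² = σ₀²σ²/(σ² + n·σ₀²) = 622.5025·166.6681/6391.6931 = 16.232211.
Predictive variance for one new observation = σₙ² + σ² = 622.5025·166.6681/6391.6931 + 166.6681 = σ²·(σ₀² + 6391.6931)/6391.6931 = 166.6681·7014.1956/6391.6931 = 182.900311; SD = √(166.6681·7014.1956/6391.6931) = 13.5241.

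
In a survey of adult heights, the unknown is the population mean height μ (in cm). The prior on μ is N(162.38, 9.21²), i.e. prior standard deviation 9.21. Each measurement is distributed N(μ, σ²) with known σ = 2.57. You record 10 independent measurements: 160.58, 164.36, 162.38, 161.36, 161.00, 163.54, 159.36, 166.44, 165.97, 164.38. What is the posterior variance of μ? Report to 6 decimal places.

0.655387

For Normal data with known variance σ², a Normal(μ₀, σ₀²) prior on μ is conjugate. Posterior precision = 1/σ₀² + n/σ²; posterior mean is the precision-weighted average of μ₀ and x̄.
σ₀² = 9.21² = 84.8241, σ² = 2.57² = 6.6049; σ² + n·σ₀² = 6.6049 + 10·84.8241 = 854.8459.
Posterior precision = 1/σ₀² + n/σ² = 1/84.8241 + 10/6.6049 = (σ² + n·σ₀²)/(σ₀²σ²) = 854.8459/(84.8241·6.6049); posterior variance σₙ² = σ₀²σ²/(σ² + n·σ₀²) = 84.8241·6.6049/854.8459 = 0.655387.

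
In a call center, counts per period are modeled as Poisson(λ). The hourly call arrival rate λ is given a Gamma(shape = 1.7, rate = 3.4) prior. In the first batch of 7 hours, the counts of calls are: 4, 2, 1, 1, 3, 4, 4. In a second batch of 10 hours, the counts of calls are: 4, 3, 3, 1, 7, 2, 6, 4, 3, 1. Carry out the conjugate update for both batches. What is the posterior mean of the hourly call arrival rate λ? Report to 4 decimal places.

With a Gamma(shape α, rate β) prior, the Poisson likelihood is conjugate: the posterior is Gamma(α + ΣXᵢ, β + n).
Batch 1: sum of counts S = 19 over n = 7 hours.
After batch 1: Gamma(α+S, β+n) = Gamma(1.7+19, 3.4+7) = Gamma(20.7, 10.4).
Batch 2: sum of counts S = 34 over n = 10 hours.
After batch 2: Gamma(α+S, β+n) = Gamma(20.7+34, 10.4+10) = Gamma(54.7, 20.4).
Posterior mean = α/β = 54.7/20.4 = 2.6814.

2.6814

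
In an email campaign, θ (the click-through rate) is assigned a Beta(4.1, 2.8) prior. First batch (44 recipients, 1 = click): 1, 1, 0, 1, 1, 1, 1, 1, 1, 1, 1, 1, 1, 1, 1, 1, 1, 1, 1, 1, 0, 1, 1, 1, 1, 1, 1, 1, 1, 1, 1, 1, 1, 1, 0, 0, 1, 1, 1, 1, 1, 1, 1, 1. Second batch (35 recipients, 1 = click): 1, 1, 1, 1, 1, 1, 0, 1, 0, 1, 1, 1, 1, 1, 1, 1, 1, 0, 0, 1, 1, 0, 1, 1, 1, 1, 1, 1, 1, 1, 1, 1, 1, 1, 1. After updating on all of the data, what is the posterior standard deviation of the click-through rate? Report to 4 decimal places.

The Beta prior is conjugate to a Binomial/Bernoulli likelihood; the update adds successes to α and failures to β.
After batch 1: Beta(4.1+40, 2.8+4) = Beta(44.1, 6.8).
After batch 2: Beta(44.1+30, 6.8+5) = Beta(74.1, 11.8).
Var = αβ/((α+β)²(α+β+1)) = 74.1·11.8/(85.9²·86.9) = 0.00136362; SD = √0.00136362 = 0.0369.

0.0369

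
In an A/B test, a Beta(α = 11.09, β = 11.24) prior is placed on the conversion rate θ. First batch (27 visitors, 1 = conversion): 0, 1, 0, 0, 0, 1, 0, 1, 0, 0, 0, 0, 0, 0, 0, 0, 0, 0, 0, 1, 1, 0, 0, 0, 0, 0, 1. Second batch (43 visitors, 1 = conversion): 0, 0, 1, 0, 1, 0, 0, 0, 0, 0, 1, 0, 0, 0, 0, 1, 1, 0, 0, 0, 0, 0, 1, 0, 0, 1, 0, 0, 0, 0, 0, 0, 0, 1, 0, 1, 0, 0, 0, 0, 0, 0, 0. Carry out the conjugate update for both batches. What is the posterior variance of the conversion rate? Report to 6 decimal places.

The Beta prior is conjugate to a Binomial/Bernoulli likelihood; the update adds successes to α and failures to β.
After batch 1: Beta(11.09+6, 11.24+21) = Beta(17.09, 32.24).
After batch 2: Beta(17.09+9, 32.24+34) = Beta(26.09, 66.24).
Var = αβ/((α+β)²(α+β+1)) = 26.09·66.24/(92.33²·93.33) = 0.002172.

0.002172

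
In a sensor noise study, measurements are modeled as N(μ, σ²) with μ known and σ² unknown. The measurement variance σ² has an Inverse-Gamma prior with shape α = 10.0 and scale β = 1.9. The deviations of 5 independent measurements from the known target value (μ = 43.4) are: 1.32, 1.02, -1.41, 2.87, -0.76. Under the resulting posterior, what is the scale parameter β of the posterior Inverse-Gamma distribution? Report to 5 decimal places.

With known mean μ and an Inverse-Gamma(α, β) prior on σ², the Normal likelihood is conjugate: posterior is Inv-Gamma(α + n/2, β + Σ(xᵢ−μ)²/2).
Σ(xᵢ−μ)² = (1.32)² + (1.02)² + (-1.41)² + (2.87)² + (-0.76)² = 13.5854.
Posterior: Inv-Gamma(10.0 + 5/2, 1.9 + 13.5854/2) = Inv-Gamma(12.50, 8.69270).
Posterior β = 8.69270.

8.69270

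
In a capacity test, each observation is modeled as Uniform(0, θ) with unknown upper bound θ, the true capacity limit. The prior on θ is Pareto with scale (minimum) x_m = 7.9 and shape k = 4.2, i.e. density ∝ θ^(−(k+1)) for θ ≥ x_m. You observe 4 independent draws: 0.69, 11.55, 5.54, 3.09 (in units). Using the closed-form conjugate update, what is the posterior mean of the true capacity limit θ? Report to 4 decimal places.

13.1542

A Pareto(scale x_m, shape k) prior on the upper bound θ of Uniform(0, θ) is conjugate: posterior is Pareto(max(x_m, max xᵢ), k + n).
Sample maximum = 11.55; prior scale x_m = 7.9 → posterior scale = max = 11.55.
Posterior shape = 4.2 + 4 = 8.2.
E[θ|data] = k·x_m/(k−1) = 8.2·11.55/7.2 = 13.1542.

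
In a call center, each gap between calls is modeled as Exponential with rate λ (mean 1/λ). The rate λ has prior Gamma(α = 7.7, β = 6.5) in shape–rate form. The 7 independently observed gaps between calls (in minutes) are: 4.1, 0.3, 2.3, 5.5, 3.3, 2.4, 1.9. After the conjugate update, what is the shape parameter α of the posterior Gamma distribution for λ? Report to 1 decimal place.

14.7

With a Gamma(shape α, rate β) prior on the exponential rate λ, the posterior after n observations with total T = Σxᵢ is Gamma(α+n, β+T).
Sum of observations T = 19.8 minutes; n = 7.
Posterior: Gamma(7.7+7, 6.5+19.8) = Gamma(14.7, 26.3).
Posterior α = 14.7.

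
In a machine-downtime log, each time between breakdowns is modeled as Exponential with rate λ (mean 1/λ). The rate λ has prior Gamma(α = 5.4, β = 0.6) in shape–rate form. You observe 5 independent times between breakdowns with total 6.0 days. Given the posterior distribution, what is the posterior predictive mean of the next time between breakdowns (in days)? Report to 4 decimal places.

0.7021

With a Gamma(shape α, rate β) prior on the exponential rate λ, the posterior after n observations with total T = Σxᵢ is Gamma(α+n, β+T).
Posterior: Gamma(5.4+5, 0.6+6.0) = Gamma(10.4, 6.6).
The predictive distribution for the next observation is Lomax; its mean is β/(α−1) = 6.6/9.4 = 0.7021.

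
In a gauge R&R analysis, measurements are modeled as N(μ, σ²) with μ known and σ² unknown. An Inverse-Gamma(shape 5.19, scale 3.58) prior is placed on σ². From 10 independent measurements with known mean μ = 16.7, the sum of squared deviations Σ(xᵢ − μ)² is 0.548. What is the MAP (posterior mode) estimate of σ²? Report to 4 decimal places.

With known mean μ and an Inverse-Gamma(α, β) prior on σ², the Normal likelihood is conjugate: posterior is Inv-Gamma(α + n/2, β + Σ(xᵢ−μ)²/2).
Posterior: Inv-Gamma(5.19 + 10/2, 3.58 + 0.548/2) = Inv-Gamma(10.19, 3.8540).
Mode = β/(α+1) = 3.8540/11.19 = 0.3444.

0.3444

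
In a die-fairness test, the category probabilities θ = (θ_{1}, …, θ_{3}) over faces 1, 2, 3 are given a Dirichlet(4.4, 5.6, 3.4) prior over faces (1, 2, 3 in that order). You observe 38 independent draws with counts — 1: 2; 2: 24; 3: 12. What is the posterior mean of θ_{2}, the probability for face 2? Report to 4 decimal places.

0.5759

The Dirichlet prior is conjugate to the Multinomial likelihood: each posterior αⱼ = prior αⱼ + observed count nⱼ.
Posterior concentration: (6.4, 29.6, 15.4), total = 51.4.
E[θ_{2}|data] = α_{2}/Σα = 29.6/51.4 = 0.5759.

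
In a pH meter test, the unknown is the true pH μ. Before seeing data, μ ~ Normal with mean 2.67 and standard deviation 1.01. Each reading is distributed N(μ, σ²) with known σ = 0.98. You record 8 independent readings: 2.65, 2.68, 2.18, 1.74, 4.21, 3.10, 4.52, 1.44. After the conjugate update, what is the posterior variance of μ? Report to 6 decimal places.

For Normal data with known variance σ², a Normal(μ₀, σ₀²) prior on μ is conjugate. Posterior precision = 1/σ₀² + n/σ²; posterior mean is the precision-weighted average of μ₀ and x̄.
σ₀² = 1.01² = 1.0201, σ² = 0.98² = 0.9604; σ² + n·σ₀² = 0.9604 + 8·1.0201 = 9.1212.
Posterior precision = 1/σ₀² + n/σ² = 1/1.0201 + 8/0.9604 = (σ² + n·σ₀²)/(σ₀²σ²) = 9.1212/(1.0201·0.9604); posterior variance σₙ² = σ₀²σ²/(σ² + n·σ₀²) = 1.0201·0.9604/9.1212 = 0.107410.

0.107410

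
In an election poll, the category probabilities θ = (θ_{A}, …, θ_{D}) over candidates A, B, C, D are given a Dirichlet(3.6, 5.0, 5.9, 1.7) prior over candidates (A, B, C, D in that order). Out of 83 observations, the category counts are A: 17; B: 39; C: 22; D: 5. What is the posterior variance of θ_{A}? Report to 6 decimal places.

The Dirichlet prior is conjugate to the Multinomial likelihood: each posterior αⱼ = prior αⱼ + observed count nⱼ.
Posterior concentration: (20.6, 44.0, 27.9, 6.7), total = 99.2.
Var[θ_j] = α_j(Σα−α_j)/((Σα)²(Σα+1)) = 20.6·78.6/(99.2²·100.2) = 0.001642.

0.001642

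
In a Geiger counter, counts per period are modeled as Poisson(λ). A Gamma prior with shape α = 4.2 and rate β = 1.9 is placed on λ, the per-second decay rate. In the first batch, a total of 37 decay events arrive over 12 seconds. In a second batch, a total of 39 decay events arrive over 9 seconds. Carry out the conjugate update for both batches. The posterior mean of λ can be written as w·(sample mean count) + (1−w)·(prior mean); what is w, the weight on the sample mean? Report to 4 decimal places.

0.9170

With a Gamma(shape α, rate β) prior, the Poisson likelihood is conjugate: the posterior is Gamma(α + ΣXᵢ, β + n).
Total number of seconds: n = 12 + 9 = 21.
Posterior mean = (α₀+S)/(β₀+n) = [n/(β₀+n)]·(S/n) + [β₀/(β₀+n)]·(α₀/β₀), so only n and β₀ enter the weight.
Weight on data w = n/(β₀+n) = 21/(1.9+21) = 21/22.9 = 0.9170.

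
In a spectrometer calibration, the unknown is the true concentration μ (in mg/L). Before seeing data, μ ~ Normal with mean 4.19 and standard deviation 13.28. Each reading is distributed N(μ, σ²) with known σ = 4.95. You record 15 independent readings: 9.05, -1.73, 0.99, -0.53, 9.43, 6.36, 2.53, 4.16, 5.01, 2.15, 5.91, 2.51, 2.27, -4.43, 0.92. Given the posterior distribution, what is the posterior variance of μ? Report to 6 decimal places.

For Normal data with known variance σ², a Normal(μ₀, σ₀²) prior on μ is conjugate. Posterior precision = 1/σ₀² + n/σ²; posterior mean is the precision-weighted average of μ₀ and x̄.
σ₀² = 13.28² = 176.3584, σ² = 4.95² = 24.5025; σ² + n·σ₀² = 24.5025 + 15·176.3584 = 2669.8785.
Posterior precision = 1/σ₀² + n/σ² = 1/176.3584 + 15/24.5025 = (σ² + n·σ₀²)/(σ₀²σ²) = 2669.8785/(176.3584·24.5025); posterior variance σₙ² = σ₀²σ²/(σ² + n·σ₀²) = 176.3584·24.5025/2669.8785 = 1.618509.

1.618509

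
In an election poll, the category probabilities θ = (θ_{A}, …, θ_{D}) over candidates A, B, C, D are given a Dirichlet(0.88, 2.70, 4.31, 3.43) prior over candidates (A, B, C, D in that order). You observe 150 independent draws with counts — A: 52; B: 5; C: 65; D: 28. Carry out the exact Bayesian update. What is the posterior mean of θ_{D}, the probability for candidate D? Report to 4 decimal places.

0.1948

The Dirichlet prior is conjugate to the Multinomial likelihood: each posterior αⱼ = prior αⱼ + observed count nⱼ.
Posterior concentration: (52.88, 7.70, 69.31, 31.43), total = 161.32.
E[θ_{D}|data] = α_{D}/Σα = 31.43/161.32 = 0.1948.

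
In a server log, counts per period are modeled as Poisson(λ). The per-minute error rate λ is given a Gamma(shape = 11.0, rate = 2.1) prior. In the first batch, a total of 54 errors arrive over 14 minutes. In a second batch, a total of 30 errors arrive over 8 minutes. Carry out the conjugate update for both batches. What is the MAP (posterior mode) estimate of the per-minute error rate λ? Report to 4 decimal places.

With a Gamma(shape α, rate β) prior, the Poisson likelihood is conjugate: the posterior is Gamma(α + ΣXᵢ, β + n).
After batch 1: Gamma(α+S, β+n) = Gamma(11.0+54, 2.1+14) = Gamma(65.0, 16.1).
After batch 2: Gamma(α+S, β+n) = Gamma(65.0+30, 16.1+8) = Gamma(95.0, 24.1).
Mode of Gamma(α,β) for α≥1 is (α−1)/β = 94.0/24.1 = 3.9004.

3.9004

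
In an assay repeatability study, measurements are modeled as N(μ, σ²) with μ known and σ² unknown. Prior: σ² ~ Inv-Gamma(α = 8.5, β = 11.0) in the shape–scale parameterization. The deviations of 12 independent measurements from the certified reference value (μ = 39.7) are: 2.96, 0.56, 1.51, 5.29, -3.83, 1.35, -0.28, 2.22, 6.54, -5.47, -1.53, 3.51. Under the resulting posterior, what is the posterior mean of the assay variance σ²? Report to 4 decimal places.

6.3034

With known mean μ and an Inverse-Gamma(α, β) prior on σ², the Normal likelihood is conjugate: posterior is Inv-Gamma(α + n/2, β + Σ(xᵢ−μ)²/2).
Σ(xᵢ−μ)² = (2.96)² + (0.56)² + (1.51)² + (5.29)² + (-3.83)² + (1.35)² + (-0.28)² + (2.22)² + (6.54)² + (-5.47)² + (-1.53)² + (3.51)² = 148.1911.
Posterior: Inv-Gamma(8.5 + 12/2, 11.0 + 148.1911/2) = Inv-Gamma(14.50, 85.09555).
E[σ²|data] = β/(α−1) = 85.09555/13.50 = 6.3034.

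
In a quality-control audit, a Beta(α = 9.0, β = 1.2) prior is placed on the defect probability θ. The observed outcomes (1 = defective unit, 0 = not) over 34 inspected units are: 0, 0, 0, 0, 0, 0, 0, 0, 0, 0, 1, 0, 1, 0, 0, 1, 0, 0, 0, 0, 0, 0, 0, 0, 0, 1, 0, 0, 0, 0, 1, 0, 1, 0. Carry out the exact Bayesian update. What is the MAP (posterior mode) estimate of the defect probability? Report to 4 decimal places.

0.3318

The Beta prior is conjugate to a Binomial/Bernoulli likelihood; the update adds successes to α and failures to β.
Posterior: Beta(α+k, β+n−k) = Beta(9.0+6, 1.2+28) = Beta(15.0, 29.2).
Mode of Beta(a,b) for a,b>1 is (a−1)/(a+b−2) = 14.0/42.2 = 0.3318.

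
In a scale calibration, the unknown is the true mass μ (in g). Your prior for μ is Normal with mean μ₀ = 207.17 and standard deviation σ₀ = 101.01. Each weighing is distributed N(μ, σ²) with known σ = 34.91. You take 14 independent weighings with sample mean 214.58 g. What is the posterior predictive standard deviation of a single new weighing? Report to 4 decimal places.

36.1251

For Normal data with known variance σ², a Normal(μ₀, σ₀²) prior on μ is conjugate. Posterior precision = 1/σ₀² + n/σ²; posterior mean is the precision-weighted average of μ₀ and x̄.
σ₀² = 101.01² = 10203.0201, σ² = 34.91² = 1218.7081; σ² + n·σ₀² = 1218.7081 + 14·10203.0201 = 144060.9895.
Posterior precision = 1/σ₀² + n/σ² = 1/10203.0201 + 14/1218.7081 = (σ² + n·σ₀²)/(σ₀²σ²) = 144060.9895/(10203.0201·1218.7081); posterior variance σₙ² = σ₀²σ²/(σ² + n·σ₀²) = 10203.0201·1218.7081/144060.9895 = 86.314160.
Predictive variance for one new observation = σₙ² + σ² = 10203.0201·1218.7081/144060.9895 + 1218.7081 = σ²·(σ₀² + 144060.9895)/144060.9895 = 1218.7081·154264.0096/144060.9895 = 1305.022260; SD = √(1218.7081·154264.0096/144060.9895) = 36.1251.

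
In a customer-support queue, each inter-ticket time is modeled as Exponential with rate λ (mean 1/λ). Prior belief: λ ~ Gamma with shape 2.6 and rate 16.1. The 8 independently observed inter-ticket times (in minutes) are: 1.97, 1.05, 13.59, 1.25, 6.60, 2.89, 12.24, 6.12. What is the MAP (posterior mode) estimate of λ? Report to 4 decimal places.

With a Gamma(shape α, rate β) prior on the exponential rate λ, the posterior after n observations with total T = Σxᵢ is Gamma(α+n, β+T).
Sum of observations T = 45.71 minutes; n = 8.
Posterior: Gamma(2.6+8, 16.1+45.71) = Gamma(10.6, 61.81).
Mode = (α−1)/β = 0.1553.

0.1553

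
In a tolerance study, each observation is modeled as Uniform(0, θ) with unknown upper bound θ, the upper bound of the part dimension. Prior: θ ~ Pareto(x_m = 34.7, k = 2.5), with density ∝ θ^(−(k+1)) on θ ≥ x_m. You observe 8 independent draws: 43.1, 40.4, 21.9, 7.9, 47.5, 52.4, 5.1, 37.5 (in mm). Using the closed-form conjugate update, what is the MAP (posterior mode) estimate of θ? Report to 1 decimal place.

A Pareto(scale x_m, shape k) prior on the upper bound θ of Uniform(0, θ) is conjugate: posterior is Pareto(max(x_m, max xᵢ), k + n).
Sample maximum = 52.4; prior scale x_m = 34.7 → posterior scale = max = 52.4.
Posterior shape = 2.5 + 8 = 10.5.
The Pareto density is decreasing on [x_m, ∞), so the mode is x_m = 52.4.

52.4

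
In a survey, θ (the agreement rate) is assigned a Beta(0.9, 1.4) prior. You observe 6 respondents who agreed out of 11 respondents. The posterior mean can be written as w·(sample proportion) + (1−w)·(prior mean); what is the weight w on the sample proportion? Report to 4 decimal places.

The Beta prior is conjugate to a Binomial/Bernoulli likelihood; the update adds successes to α and failures to β.
Posterior mean = (α₀+k)/(α₀+β₀+n) = [n/(α₀+β₀+n)]·(k/n) + [(α₀+β₀)/(α₀+β₀+n)]·α₀/(α₀+β₀), so only n and the prior enter the weight.
The weight on the data is w = n/(α₀+β₀+n) = 11/(0.9+1.4+11) = 11/13.3 = 0.8271.

0.8271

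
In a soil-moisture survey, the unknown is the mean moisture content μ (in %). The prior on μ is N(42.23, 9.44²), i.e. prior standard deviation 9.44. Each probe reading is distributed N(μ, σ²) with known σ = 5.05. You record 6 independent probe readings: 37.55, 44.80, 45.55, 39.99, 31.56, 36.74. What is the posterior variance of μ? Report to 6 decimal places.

For Normal data with known variance σ², a Normal(μ₀, σ₀²) prior on μ is conjugate. Posterior precision = 1/σ₀² + n/σ²; posterior mean is the precision-weighted average of μ₀ and x̄.
σ₀² = 9.44² = 89.1136, σ² = 5.05² = 25.5025; σ² + n·σ₀² = 25.5025 + 6·89.1136 = 560.1841.
Posterior precision = 1/σ₀² + n/σ² = 1/89.1136 + 6/25.5025 = (σ² + n·σ₀²)/(σ₀²σ²) = 560.1841/(89.1136·25.5025); posterior variance σₙ² = σ₀²σ²/(σ² + n·σ₀²) = 89.1136·25.5025/560.1841 = 4.056916.

4.056916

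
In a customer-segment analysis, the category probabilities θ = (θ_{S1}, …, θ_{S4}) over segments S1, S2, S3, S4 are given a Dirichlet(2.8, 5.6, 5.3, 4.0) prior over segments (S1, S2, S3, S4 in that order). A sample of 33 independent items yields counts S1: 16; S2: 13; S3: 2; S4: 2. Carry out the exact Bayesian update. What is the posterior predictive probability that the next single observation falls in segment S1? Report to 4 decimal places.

The Dirichlet prior is conjugate to the Multinomial likelihood: each posterior αⱼ = prior αⱼ + observed count nⱼ.
Posterior concentration: (18.8, 18.6, 7.3, 6.0), total = 50.7.
P(next = S1 | data) = α_{S1}/Σα = 0.3708.

0.3708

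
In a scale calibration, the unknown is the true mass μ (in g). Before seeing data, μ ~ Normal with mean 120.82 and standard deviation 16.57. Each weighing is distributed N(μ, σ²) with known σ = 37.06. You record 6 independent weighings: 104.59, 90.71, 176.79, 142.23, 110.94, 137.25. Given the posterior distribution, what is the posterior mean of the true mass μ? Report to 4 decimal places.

For Normal data with known variance σ², a Normal(μ₀, σ₀²) prior on μ is conjugate. Posterior precision = 1/σ₀² + n/σ²; posterior mean is the precision-weighted average of μ₀ and x̄.
Σxᵢ = 104.59 + 90.71 + 176.79 + 142.23 + 110.94 + 137.25 = 762.51, so n·x̄ = 762.51.
σ₀² = 16.57² = 274.5649, σ² = 37.06² = 1373.4436; σ² + n·σ₀² = 1373.4436 + 6·274.5649 = 3020.833.
Posterior mean = (μ₀/σ₀² + n·x̄/σ²)/(1/σ₀² + n/σ²) = (σ²·μ₀ + σ₀²·n·x̄)/(σ² + n·σ₀²) = (1373.4436·120.82 + 274.5649·762.51)/3020.833 = 375297.937651/3020.833 = 124.2366.

124.2366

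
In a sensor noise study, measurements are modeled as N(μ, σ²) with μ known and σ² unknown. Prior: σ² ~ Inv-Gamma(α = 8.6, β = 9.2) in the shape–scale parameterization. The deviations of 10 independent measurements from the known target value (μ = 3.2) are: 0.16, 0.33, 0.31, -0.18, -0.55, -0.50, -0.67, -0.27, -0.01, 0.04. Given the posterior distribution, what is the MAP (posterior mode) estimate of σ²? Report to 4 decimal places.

0.6760

With known mean μ and an Inverse-Gamma(α, β) prior on σ², the Normal likelihood is conjugate: posterior is Inv-Gamma(α + n/2, β + Σ(xᵢ−μ)²/2).
Σ(xᵢ−μ)² = (0.16)² + (0.33)² + (0.31)² + (-0.18)² + (-0.55)² + (-0.50)² + (-0.67)² + (-0.27)² + (-0.01)² + (0.04)² = 1.3390.
Posterior: Inv-Gamma(8.6 + 10/2, 9.2 + 1.3390/2) = Inv-Gamma(13.60, 9.86950).
Mode = β/(α+1) = 9.86950/14.60 = 0.6760.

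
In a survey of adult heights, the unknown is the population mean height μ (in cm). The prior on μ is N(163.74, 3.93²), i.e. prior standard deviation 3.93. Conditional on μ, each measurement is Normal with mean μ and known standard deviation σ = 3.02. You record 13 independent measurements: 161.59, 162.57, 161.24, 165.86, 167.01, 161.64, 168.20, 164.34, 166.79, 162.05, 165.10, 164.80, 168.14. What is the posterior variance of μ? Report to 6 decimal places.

For Normal data with known variance σ², a Normal(μ₀, σ₀²) prior on μ is conjugate. Posterior precision = 1/σ₀² + n/σ²; posterior mean is the precision-weighted average of μ₀ and x̄.
σ₀² = 3.93² = 15.4449, σ² = 3.02² = 9.1204; σ² + n·σ₀² = 9.1204 + 13·15.4449 = 209.9041.
Posterior precision = 1/σ₀² + n/σ² = 1/15.4449 + 13/9.1204 = (σ² + n·σ₀²)/(σ₀²σ²) = 209.9041/(15.4449·9.1204); posterior variance σₙ² = σ₀²σ²/(σ² + n·σ₀²) = 15.4449·9.1204/209.9041 = 0.671086.

0.671086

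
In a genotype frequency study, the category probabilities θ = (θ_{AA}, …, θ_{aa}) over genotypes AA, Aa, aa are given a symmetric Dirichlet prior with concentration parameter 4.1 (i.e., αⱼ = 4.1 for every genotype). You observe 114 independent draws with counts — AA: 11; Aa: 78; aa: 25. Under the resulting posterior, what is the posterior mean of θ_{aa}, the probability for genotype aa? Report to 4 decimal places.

The Dirichlet prior is conjugate to the Multinomial likelihood: each posterior αⱼ = prior αⱼ + observed count nⱼ.
Posterior concentration: (15.1, 82.1, 29.1), total = 126.3.
E[θ_{aa}|data] = α_{aa}/Σα = 29.1/126.3 = 0.2304.

0.2304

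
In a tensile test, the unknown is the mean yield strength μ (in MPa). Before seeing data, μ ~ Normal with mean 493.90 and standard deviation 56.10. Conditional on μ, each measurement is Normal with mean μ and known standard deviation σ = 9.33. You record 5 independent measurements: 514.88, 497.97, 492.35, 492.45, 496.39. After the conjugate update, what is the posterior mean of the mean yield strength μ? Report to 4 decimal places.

498.7810

For Normal data with known variance σ², a Normal(μ₀, σ₀²) prior on μ is conjugate. Posterior precision = 1/σ₀² + n/σ²; posterior mean is the precision-weighted average of μ₀ and x̄.
Σxᵢ = 514.88 + 497.97 + 492.35 + 492.45 + 496.39 = 2494.04, so n·x̄ = 2494.04.
σ₀² = 56.10² = 3147.21, σ² = 9.33² = 87.0489; σ² + n·σ₀² = 87.0489 + 5·3147.21 = 15823.0989.
Posterior mean = (μ₀/σ₀² + n·x̄/σ²)/(1/σ₀² + n/σ²) = (σ²·μ₀ + σ₀²·n·x̄)/(σ² + n·σ₀²) = (87.0489·493.90 + 3147.21·2494.04)/15823.0989 = 7892261.08011/15823.0989 = 498.7810.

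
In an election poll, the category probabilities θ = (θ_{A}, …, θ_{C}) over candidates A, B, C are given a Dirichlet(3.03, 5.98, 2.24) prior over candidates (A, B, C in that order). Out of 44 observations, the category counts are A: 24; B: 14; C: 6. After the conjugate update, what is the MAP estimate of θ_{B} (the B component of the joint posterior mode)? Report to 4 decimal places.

The Dirichlet prior is conjugate to the Multinomial likelihood: each posterior αⱼ = prior αⱼ + observed count nⱼ.
Posterior concentration: (27.03, 19.98, 8.24), total = 55.25.
Joint mode component: (α_{B}−1)/(Σα−K) = 18.98/52.25 = 0.3633.

0.3633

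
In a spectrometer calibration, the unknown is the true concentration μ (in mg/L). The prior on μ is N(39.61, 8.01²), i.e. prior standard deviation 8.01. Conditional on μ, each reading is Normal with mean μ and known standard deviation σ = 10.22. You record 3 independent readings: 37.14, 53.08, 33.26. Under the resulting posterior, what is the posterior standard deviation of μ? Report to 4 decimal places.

For Normal data with known variance σ², a Normal(μ₀, σ₀²) prior on μ is conjugate. Posterior precision = 1/σ₀² + n/σ²; posterior mean is the precision-weighted average of μ₀ and x̄.
σ₀² = 8.01² = 64.1601, σ² = 10.22² = 104.4484; σ² + n·σ₀² = 104.4484 + 3·64.1601 = 296.9287.
Posterior precision = 1/σ₀² + n/σ² = 1/64.1601 + 3/104.4484 = (σ² + n·σ₀²)/(σ₀²σ²) = 296.9287/(64.1601·104.4484); posterior variance σₙ² = σ₀²σ²/(σ² + n·σ₀²) = 64.1601·104.4484/296.9287 = 22.569121.
Posterior SD = √σₙ² = √(64.1601·104.4484/296.9287) = 4.7507.

4.7507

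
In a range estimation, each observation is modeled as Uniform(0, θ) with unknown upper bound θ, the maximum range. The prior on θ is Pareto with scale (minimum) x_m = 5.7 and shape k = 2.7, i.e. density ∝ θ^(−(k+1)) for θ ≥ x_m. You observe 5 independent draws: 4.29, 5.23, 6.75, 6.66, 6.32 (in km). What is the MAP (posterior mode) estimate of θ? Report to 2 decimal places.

6.75

A Pareto(scale x_m, shape k) prior on the upper bound θ of Uniform(0, θ) is conjugate: posterior is Pareto(max(x_m, max xᵢ), k + n).
Sample maximum = 6.75; prior scale x_m = 5.7 → posterior scale = max = 6.75.
Posterior shape = 2.7 + 5 = 7.7.
The Pareto density is decreasing on [x_m, ∞), so the mode is x_m = 6.75.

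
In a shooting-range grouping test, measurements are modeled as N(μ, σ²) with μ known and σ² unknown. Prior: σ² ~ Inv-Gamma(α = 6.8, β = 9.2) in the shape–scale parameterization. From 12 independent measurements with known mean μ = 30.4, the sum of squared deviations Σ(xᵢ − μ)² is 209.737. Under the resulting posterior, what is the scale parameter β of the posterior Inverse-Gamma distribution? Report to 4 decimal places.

114.0685

With known mean μ and an Inverse-Gamma(α, β) prior on σ², the Normal likelihood is conjugate: posterior is Inv-Gamma(α + n/2, β + Σ(xᵢ−μ)²/2).
Posterior: Inv-Gamma(6.8 + 12/2, 9.2 + 209.737/2) = Inv-Gamma(12.80, 114.0685).
Posterior β = 114.0685.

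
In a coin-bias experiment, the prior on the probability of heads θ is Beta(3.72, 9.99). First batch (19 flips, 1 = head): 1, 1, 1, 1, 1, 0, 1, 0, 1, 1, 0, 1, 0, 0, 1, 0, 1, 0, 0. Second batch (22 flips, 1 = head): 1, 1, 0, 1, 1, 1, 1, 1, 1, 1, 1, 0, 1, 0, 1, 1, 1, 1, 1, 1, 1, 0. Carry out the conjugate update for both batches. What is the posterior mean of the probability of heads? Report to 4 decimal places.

The Beta prior is conjugate to a Binomial/Bernoulli likelihood; the update adds successes to α and failures to β.
After batch 1: Beta(3.72+11, 9.99+8) = Beta(14.72, 17.99).
After batch 2: Beta(14.72+18, 17.99+4) = Beta(32.72, 21.99).
Posterior mean = α/(α+β) = 32.72/54.71 = 0.5981.

0.5981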